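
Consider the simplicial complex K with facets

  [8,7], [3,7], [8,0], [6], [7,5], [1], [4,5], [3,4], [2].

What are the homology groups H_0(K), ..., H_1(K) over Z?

Order the vertices as 0 < 1 < 2 < 3 < 4 < 5 < 6 < 7 < 8. Listing each simplex with vertices in this order, K has dimension 1 with simplices:

  0-simplices (9): [0], [1], [2], [3], [4], [5], [6], [7], [8]
  1-simplices (6): [0,8], [3,4], [3,7], [4,5], [5,7], [7,8]

Hence C_0 ≅ Z^9, C_1 ≅ Z^6.

The boundary map ∂_1: C_1 → C_0 maps an edge to its endpoints' difference, ∂[p,q] = q − p.
The 9×6 boundary matrix has rank 5 and Smith normal form diag(1,1,1,1,1).

Computing H_k = (kernel of ∂_k) / (image of ∂_{k+1}):

  H_0: rank C_0 − rank ∂_1 = 9 − 5 = 4, and the invariant factors of ∂_1 are all 1, so H_0 ≅ Z^4.
  H_1: rank ker ∂_1 − rank ∂_2 = (6 − 5) − 0 = 1, and there is no ∂_2, so H_1 ≅ Z.

H_0 ≅ Z^4,  H_1 ≅ Z.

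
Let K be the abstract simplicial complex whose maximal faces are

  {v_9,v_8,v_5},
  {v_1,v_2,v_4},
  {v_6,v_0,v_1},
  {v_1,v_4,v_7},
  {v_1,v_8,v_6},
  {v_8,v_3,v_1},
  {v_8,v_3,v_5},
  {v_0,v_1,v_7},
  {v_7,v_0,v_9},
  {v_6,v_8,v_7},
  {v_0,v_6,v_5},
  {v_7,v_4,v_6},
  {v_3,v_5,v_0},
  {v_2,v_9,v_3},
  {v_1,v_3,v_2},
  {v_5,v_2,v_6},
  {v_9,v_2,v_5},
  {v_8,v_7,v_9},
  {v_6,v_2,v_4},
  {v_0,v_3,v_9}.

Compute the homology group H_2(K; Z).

Take the total order v_0 < v_1 < v_2 < v_3 < v_4 < v_5 < v_6 < v_7 < v_8 < v_9 on the vertex set. Then K (dimension 2) consists of the simplices:

  0-simplices (10): [v_0], [v_1], [v_2], [v_3], [v_4], [v_5], [v_6], [v_7], [v_8], [v_9]
  1-simplices (30): (30 of them)
  2-simplices (20): (20 of them)

so the chain groups are C_0 ≅ Z^10, C_1 ≅ Z^30, C_2 ≅ Z^20.

Boundary ∂_1: C_1 → C_0 sends each edge [p,q] (with p < q) to q − p.
The 10×30 boundary matrix has rank 9 and Smith normal form diag(1,1,1,1,1,1,1,1,1).

∂_2: C_2 → C_1 sends each 2-simplex [p,q,r] to [q,r] − [p,r] + [p,q]. For instance
  ∂[v_1,v_6,v_8] = [v_6,v_8] − [v_1,v_8] + [v_1,v_6],
  ∂[v_1,v_3,v_8] = [v_3,v_8] − [v_1,v_8] + [v_1,v_3].
The 30×20 boundary matrix has rank 20 and Smith normal form diag(1,1,1,1,1,1,1,1,1,1,1,1,1,1,1,1,1,1,1,2).

Reading off H_k = ker ∂_k / im ∂_{k+1}:

  H_2: rank ker ∂_2 − rank ∂_3 = (20 − 20) − 0 = 0, and there is no ∂_3, so H_2 = 0.

H_2 ≅ 0.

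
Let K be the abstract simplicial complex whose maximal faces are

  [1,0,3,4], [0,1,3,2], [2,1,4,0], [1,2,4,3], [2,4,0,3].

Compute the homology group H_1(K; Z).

We work with the vertex ordering 0 < 1 < 2 < 3 < 4. The simplices of K, each written with vertices in increasing order, are:

  0-simplices (5): [0], [1], [2], [3], [4]
  1-simplices (10): [0,1], [0,2], [0,3], [0,4], [1,2], [1,3], [1,4], [2,3], [2,4], [3,4]
  2-simplices (10): [0,1,2], [0,1,3], [0,1,4], [0,2,3], [0,2,4], [0,3,4], [1,2,3], [1,2,4], [1,3,4], [2,3,4]
  3-simplices (5): [0,1,2,3], [0,1,2,4], [0,1,3,4], [0,2,3,4], [1,2,3,4]

so the chain groups are C_0 ≅ Z^5, C_1 ≅ Z^10, C_2 ≅ Z^10, C_3 ≅ Z^5.

∂_1: C_1 → C_0 maps an edge to its endpoints' difference, ∂[p,q] = q − p. For instance
  ∂[3,4] = [4] − [3].
The resulting 5×10 matrix has rank 4, and its Smith normal form has invariant factors (1,1,1,1).

The boundary map ∂_2: C_2 → C_1 maps a triangle to the signed sum of its edges. For instance
  ∂[0,3,4] = [3,4] − [0,4] + [0,3],
  ∂[0,1,2] = [1,2] − [0,2] + [0,1].
As a 10×10 matrix over Z this has rank 6, with invariant factors (1,1,1,1,1,1).

∂_3: C_3 → C_2 sends each 3-simplex σ to the alternating sum Σ_i (−1)^i (σ with its i-th vertex removed). For instance
  ∂[0,1,2,4] = [1,2,4] − [0,2,4] + [0,1,4] − [0,1,2],
  ∂[0,1,2,3] = [1,2,3] − [0,2,3] + [0,1,3] − [0,1,2].
This gives a 10×5 integer matrix of rank 4; reducing to Smith normal form yields diagonal entries (1,1,1,1).

Now H_k = ker ∂_k / im ∂_{k+1}, so:

  H_1: rank ker ∂_1 − rank ∂_2 = (10 − 4) − 6 = 0, and the invariant factors of ∂_2 are all 1, so H_1 = 0.

(K is a triangulation of the 3-sphere S^3.)

H_1 ≅ 0.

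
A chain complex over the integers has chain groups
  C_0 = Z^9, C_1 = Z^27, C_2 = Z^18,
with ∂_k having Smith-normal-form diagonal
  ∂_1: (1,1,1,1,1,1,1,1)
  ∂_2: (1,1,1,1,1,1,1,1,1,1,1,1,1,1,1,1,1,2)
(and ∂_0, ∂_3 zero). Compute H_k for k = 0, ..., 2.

H_0 = Z,  H_1 = Z ⊕ Z/2,  H_2 = 0.

H_0: b_0 = 9 − 0 − 8 = 1; torsion from ∂_1 factors > 1: none. So H_0 = Z.
H_1: b_1 = 27 − 8 − 18 = 1; torsion from ∂_2 factors > 1: [2]. So H_1 = Z ⊕ Z/2.
H_2: b_2 = 18 − 18 − 0 = 0; torsion from ∂_3 factors > 1: none. So H_2 = 0.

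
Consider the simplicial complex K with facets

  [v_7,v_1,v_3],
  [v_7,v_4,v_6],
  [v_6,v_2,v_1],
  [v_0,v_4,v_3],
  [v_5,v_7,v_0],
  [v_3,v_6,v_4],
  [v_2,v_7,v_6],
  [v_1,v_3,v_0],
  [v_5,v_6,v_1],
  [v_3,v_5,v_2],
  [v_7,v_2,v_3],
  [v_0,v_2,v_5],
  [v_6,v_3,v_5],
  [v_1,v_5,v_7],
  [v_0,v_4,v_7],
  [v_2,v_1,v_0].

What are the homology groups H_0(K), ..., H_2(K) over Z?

H_0 = Z,  H_1 = Z^2,  H_2 = Z.

We work with the vertex ordering v_0 < v_1 < v_2 < v_3 < v_4 < v_5 < v_6 < v_7. The simplices of K, each written with vertices in increasing order, are:

  0-simplices (8): [v_0], [v_1], [v_2], [v_3], [v_4], [v_5], [v_6], [v_7]
  1-simplices (24): (24 of them)
  2-simplices (16): (16 of them)

giving chain groups C_0 ≅ Z^8, C_1 ≅ Z^24, C_2 ≅ Z^16.

Boundary ∂_1: C_1 → C_0 is given by ∂[p,q] = [q] − [p]. For instance
  ∂[v_5,v_7] = [v_7] − [v_5].
As a 8×24 matrix over Z this has rank 7, with invariant factors (1,1,1,1,1,1,1).

Boundary ∂_2: C_2 → C_1 sends each 2-simplex [p,q,r] to [q,r] − [p,r] + [p,q]. For instance
  ∂[v_1,v_2,v_6] = [v_2,v_6] − [v_1,v_6] + [v_1,v_2],
  ∂[v_0,v_4,v_7] = [v_4,v_7] − [v_0,v_7] + [v_0,v_4].
This gives a 24×16 integer matrix of rank 15; reducing to Smith normal form yields diagonal entries (1,1,1,1,1,1,1,1,1,1,1,1,1,1,1).

Computing H_k = (kernel of ∂_k) / (image of ∂_{k+1}):

  H_0: rank C_0 − rank ∂_1 = 8 − 7 = 1, and the invariant factors of ∂_1 are all 1, so H_0 = Z.
  H_1: rank ker ∂_1 − rank ∂_2 = (24 − 7) − 15 = 2, and the invariant factors of ∂_2 are all 1, so H_1 = Z^2.
  H_2: rank ker ∂_2 − rank ∂_3 = (16 − 15) − 0 = 1, and there is no ∂_3, so H_2 = Z.

As a check, the Euler characteristic is 8 − 24 + 16 = 0, which agrees with 1 − 2 + 1 = 0.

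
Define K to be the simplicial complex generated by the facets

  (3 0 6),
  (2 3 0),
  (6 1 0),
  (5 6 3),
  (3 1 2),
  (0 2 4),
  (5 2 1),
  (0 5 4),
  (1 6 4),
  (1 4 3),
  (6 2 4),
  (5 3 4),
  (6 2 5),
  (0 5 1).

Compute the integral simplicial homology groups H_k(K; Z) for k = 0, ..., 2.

We work with the vertex ordering 0 < 1 < 2 < 3 < 4 < 5 < 6. The simplices of K, each written with vertices in increasing order, are:

  0-simplices (7): [0], [1], [2], [3], [4], [5], [6]
  1-simplices (21): [0,1], [0,2], [0,3], [0,4], [0,5], [0,6], [1,2], [1,3], [1,4], [1,5], [1,6], [2,3], [2,4], [2,5], [2,6], [3,4], [3,5], [3,6], [4,5], [4,6], [5,6]
  2-simplices (14): [0,1,5], [0,1,6], [0,2,3], [0,2,4], [0,3,6], [0,4,5], [1,2,3], [1,2,5], [1,3,4], [1,4,6], [2,4,6], [2,5,6], [3,4,5], [3,5,6]

so the chain groups are C_0 ≅ Z^7, C_1 ≅ Z^21, C_2 ≅ Z^14.

∂_1: C_1 → C_0 is given by ∂[p,q] = [q] − [p].
The resulting 7×21 matrix has rank 6, and its Smith normal form has invariant factors (1,1,1,1,1,1).

∂_2: C_2 → C_1 acts by ∂[p,q,r] = [q,r] − [p,r] + [p,q]. For instance
  ∂[1,4,6] = [4,6] − [1,6] + [1,4],
  ∂[1,2,3] = [2,3] − [1,3] + [1,2].
This gives a 21×14 integer matrix of rank 13; reducing to Smith normal form yields diagonal entries (1,1,1,1,1,1,1,1,1,1,1,1,1).

Reading off H_k = ker ∂_k / im ∂_{k+1}:

  H_0: rank C_0 − rank ∂_1 = 7 − 6 = 1, and the invariant factors of ∂_1 are all 1, so H_0 = Z.
  H_1: rank ker ∂_1 − rank ∂_2 = (21 − 6) − 13 = 2, and the invariant factors of ∂_2 are all 1, so H_1 = Z^2.
  H_2: rank ker ∂_2 − rank ∂_3 = (14 − 13) − 0 = 1, and there is no ∂_3, so H_2 = Z.

H_0 ≅ Z,  H_1 ≅ Z^2,  H_2 ≅ Z.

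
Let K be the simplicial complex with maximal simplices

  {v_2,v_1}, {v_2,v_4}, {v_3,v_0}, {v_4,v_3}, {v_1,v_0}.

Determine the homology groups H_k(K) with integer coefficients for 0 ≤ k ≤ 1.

H_0 = Z,  H_1 = Z.

Fix the vertex order v_0 < v_1 < v_2 < v_3 < v_4 and write every simplex with vertices in increasing order. Then dim K = 1 and the simplices of K are:

  0-simplices (5): [v_0], [v_1], [v_2], [v_3], [v_4]
  1-simplices (5): [v_0,v_1], [v_0,v_3], [v_1,v_2], [v_2,v_4], [v_3,v_4]

Hence C_0 ≅ Z^5, C_1 ≅ Z^5.

∂_1: C_1 → C_0 is given by ∂[p,q] = [q] − [p]. For instance
  ∂[v_1,v_2] = [v_2] − [v_1].
The resulting 5×5 matrix has rank 4, and its Smith normal form has invariant factors (1,1,1,1).

From H_k ≅ ker(∂_k) / im(∂_{k+1}) we obtain:

  H_0: rank C_0 − rank ∂_1 = 5 − 4 = 1, and the invariant factors of ∂_1 are all 1, so H_0 = Z.
  H_1: rank ker ∂_1 − rank ∂_2 = (5 − 4) − 0 = 1, and there is no ∂_2, so H_1 = Z.

(K is a triangulation of the circle S^1.)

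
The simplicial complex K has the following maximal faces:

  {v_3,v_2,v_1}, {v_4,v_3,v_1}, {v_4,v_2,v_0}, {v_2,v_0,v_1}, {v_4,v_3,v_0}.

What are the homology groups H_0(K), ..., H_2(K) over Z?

Order the vertices as v_0 < v_1 < v_2 < v_3 < v_4. Listing each simplex with vertices in this order, K has dimension 2 with simplices:

  0-simplices (5): [v_0], [v_1], [v_2], [v_3], [v_4]
  1-simplices (10): [v_0,v_1], [v_0,v_2], [v_0,v_3], [v_0,v_4], [v_1,v_2], [v_1,v_3], [v_1,v_4], [v_2,v_3], [v_2,v_4], [v_3,v_4]
  2-simplices (5): [v_0,v_1,v_2], [v_0,v_2,v_4], [v_0,v_3,v_4], [v_1,v_2,v_3], [v_1,v_3,v_4]

so the chain groups are C_0 ≅ Z^5, C_1 ≅ Z^10, C_2 ≅ Z^5.

∂_1: C_1 → C_0 is given by ∂[p,q] = [q] − [p]. For instance
  ∂[v_2,v_4] = [v_4] − [v_2].
The resulting 5×10 matrix has rank 4, and its Smith normal form has invariant factors (1,1,1,1).

∂_2: C_2 → C_1 acts by ∂[p,q,r] = [q,r] − [p,r] + [p,q]. For instance
  ∂[v_1,v_3,v_4] = [v_3,v_4] − [v_1,v_4] + [v_1,v_3],
  ∂[v_0,v_1,v_2] = [v_1,v_2] − [v_0,v_2] + [v_0,v_1].
The 10×5 boundary matrix has rank 5 and Smith normal form diag(1,1,1,1,1).

From H_k ≅ ker(∂_k) / im(∂_{k+1}) we obtain:

  H_0: rank C_0 − rank ∂_1 = 5 − 4 = 1, and the invariant factors of ∂_1 are all 1, so H_0 ≅ Z.
  H_1: rank ker ∂_1 − rank ∂_2 = (10 − 4) − 5 = 1, and the invariant factors of ∂_2 are all 1, so H_1 ≅ Z.
  H_2: rank ker ∂_2 − rank ∂_3 = (5 − 5) − 0 = 0, and there is no ∂_3, so H_2 ≅ 0.

As a check, the Euler characteristic is 5 − 10 + 5 = 0, which agrees with 1 − 1 + 0 = 0.

H_0 = Z,  H_1 = Z,  H_2 = 0.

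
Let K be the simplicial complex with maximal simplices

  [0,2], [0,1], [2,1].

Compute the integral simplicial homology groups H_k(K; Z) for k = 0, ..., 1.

H_0 = Z,  H_1 = Z.

Fix the vertex order 0 < 1 < 2 and write every simplex with vertices in increasing order. Then dim K = 1 and the simplices of K are:

  0-simplices (3): [0], [1], [2]
  1-simplices (3): [0,1], [0,2], [1,2]

Hence C_0 ≅ Z^3, C_1 ≅ Z^3.

The boundary map ∂_1: C_1 → C_0 maps an edge to its endpoints' difference, ∂[p,q] = q − p. For instance
  ∂[1,2] = [2] − [1].
The 3×3 boundary matrix has rank 2 and Smith normal form diag(1,1).

From H_k ≅ ker(∂_k) / im(∂_{k+1}) we obtain:

  H_0: rank C_0 − rank ∂_1 = 3 − 2 = 1, and the invariant factors of ∂_1 are all 1, so H_0 = Z.
  H_1: rank ker ∂_1 − rank ∂_2 = (3 − 2) − 0 = 1, and there is no ∂_2, so H_1 = Z.

(K is a triangulation of the circle S^1.)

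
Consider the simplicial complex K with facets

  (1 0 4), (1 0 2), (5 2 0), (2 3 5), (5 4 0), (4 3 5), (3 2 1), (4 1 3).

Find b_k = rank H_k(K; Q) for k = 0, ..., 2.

We work with the vertex ordering 0 < 1 < 2 < 3 < 4 < 5. The simplices of K, each written with vertices in increasing order, are:

  0-simplices (6): [0], [1], [2], [3], [4], [5]
  1-simplices (12): [0,1], [0,2], [0,4], [0,5], [1,2], [1,3], [1,4], [2,3], [2,5], [3,4], [3,5], [4,5]
  2-simplices (8): [0,1,2], [0,1,4], [0,2,5], [0,4,5], [1,2,3], [1,3,4], [2,3,5], [3,4,5]

giving chain groups C_0 ≅ Z^6, C_1 ≅ Z^12, C_2 ≅ Z^8.

The boundary map ∂_1: C_1 → C_0 maps an edge to its endpoints' difference, ∂[p,q] = q − p.
The resulting 6×12 matrix has rank 5, and its Smith normal form has invariant factors (1,1,1,1,1).

The boundary map ∂_2: C_2 → C_1 acts by ∂[p,q,r] = [q,r] − [p,r] + [p,q]. For instance
  ∂[0,1,2] = [1,2] − [0,2] + [0,1],
  ∂[0,4,5] = [4,5] − [0,5] + [0,4].
The resulting 12×8 matrix has rank 7, and its Smith normal form has invariant factors (1,1,1,1,1,1,1).

Now H_k = ker ∂_k / im ∂_{k+1}, so:

  H_0: rank C_0 − rank ∂_1 = 6 − 5 = 1, and the invariant factors of ∂_1 are all 1, so H_0 = Z.
  H_1: rank ker ∂_1 − rank ∂_2 = (12 − 5) − 7 = 0, and the invariant factors of ∂_2 are all 1, so H_1 = 0.
  H_2: rank ker ∂_2 − rank ∂_3 = (8 − 7) − 0 = 1, and there is no ∂_3, so H_2 = Z.

As a check, the Euler characteristic is 6 − 12 + 8 = 2, which agrees with 1 − 0 + 1 = 2.

Hence the Betti numbers are b_0 = 1, b_1 = 0, b_2 = 1.

b_0 = 1, b_1 = 0, b_2 = 1.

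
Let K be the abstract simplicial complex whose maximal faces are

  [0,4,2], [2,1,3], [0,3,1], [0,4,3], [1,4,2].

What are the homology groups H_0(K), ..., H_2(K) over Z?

H_0 ≅ Z,  H_1 ≅ Z,  H_2 = 0.

Order the vertices as 0 < 1 < 2 < 3 < 4. Listing each simplex with vertices in this order, K has dimension 2 with simplices:

  0-simplices (5): [0], [1], [2], [3], [4]
  1-simplices (10): [0,1], [0,2], [0,3], [0,4], [1,2], [1,3], [1,4], [2,3], [2,4], [3,4]
  2-simplices (5): [0,1,3], [0,2,4], [0,3,4], [1,2,3], [1,2,4]

giving chain groups C_0 ≅ Z^5, C_1 ≅ Z^10, C_2 ≅ Z^5.

Boundary ∂_1: C_1 → C_0 is given by ∂[p,q] = [q] − [p].
The resulting 5×10 matrix has rank 4, and its Smith normal form has invariant factors (1,1,1,1).

The boundary map ∂_2: C_2 → C_1 acts by ∂[p,q,r] = [q,r] − [p,r] + [p,q]. For instance
  ∂[0,1,3] = [1,3] − [0,3] + [0,1],
  ∂[0,3,4] = [3,4] − [0,4] + [0,3].
This gives a 10×5 integer matrix of rank 5; reducing to Smith normal form yields diagonal entries (1,1,1,1,1).

From H_k ≅ ker(∂_k) / im(∂_{k+1}) we obtain:

  H_0: rank C_0 − rank ∂_1 = 5 − 4 = 1, and the invariant factors of ∂_1 are all 1, so H_0 ≅ Z.
  H_1: rank ker ∂_1 − rank ∂_2 = (10 − 4) − 5 = 1, and the invariant factors of ∂_2 are all 1, so H_1 ≅ Z.
  H_2: rank ker ∂_2 − rank ∂_3 = (5 − 5) − 0 = 0, and there is no ∂_3, so H_2 ≅ 0.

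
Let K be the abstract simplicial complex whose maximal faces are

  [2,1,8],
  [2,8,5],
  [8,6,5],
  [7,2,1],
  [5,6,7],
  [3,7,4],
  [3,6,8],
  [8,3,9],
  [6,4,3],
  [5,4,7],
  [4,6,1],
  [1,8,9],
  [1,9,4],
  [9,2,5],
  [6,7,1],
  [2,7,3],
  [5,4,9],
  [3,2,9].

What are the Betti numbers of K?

b_0 = 1, b_1 = 1, b_2 = 0.

Order the vertices as 1 < 2 < 3 < 4 < 5 < 6 < 7 < 8 < 9. Listing each simplex with vertices in this order, K has dimension 2 with simplices:

  0-simplices (9): [1], [2], [3], [4], [5], [6], [7], [8], [9]
  1-simplices (27): (27 of them)
  2-simplices (18): [1,2,7], [1,2,8], [1,4,6], [1,4,9], [1,6,7], [1,8,9], [2,3,7], [2,3,9], [2,5,8], [2,5,9], [3,4,6], [3,4,7], [3,6,8], [3,8,9], [4,5,7], [4,5,9], [5,6,7], [5,6,8]

so the chain groups are C_0 ≅ Z^9, C_1 ≅ Z^27, C_2 ≅ Z^18.

∂_1: C_1 → C_0 sends each edge [p,q] (with p < q) to q − p.
This gives a 9×27 integer matrix of rank 8; reducing to Smith normal form yields diagonal entries (1,1,1,1,1,1,1,1).

∂_2: C_2 → C_1 acts by ∂[p,q,r] = [q,r] − [p,r] + [p,q]. For instance
  ∂[1,8,9] = [8,9] − [1,9] + [1,8],
  ∂[2,3,7] = [3,7] − [2,7] + [2,3].
As a 27×18 matrix over Z this has rank 18, with invariant factors (1,1,1,1,1,1,1,1,1,1,1,1,1,1,1,1,1,2).

Reading off H_k = ker ∂_k / im ∂_{k+1}:

  H_0: rank C_0 − rank ∂_1 = 9 − 8 = 1, and the invariant factors of ∂_1 are all 1, so H_0 = Z.
  H_1: rank ker ∂_1 − rank ∂_2 = (27 − 8) − 18 = 1, and ∂_2 has invariant factor 2 > 1, so H_1 = Z ⊕ Z_2.
  H_2: rank ker ∂_2 − rank ∂_3 = (18 − 18) − 0 = 0, and there is no ∂_3, so H_2 = 0.

Hence the Betti numbers are b_0 = 1, b_1 = 1, b_2 = 0.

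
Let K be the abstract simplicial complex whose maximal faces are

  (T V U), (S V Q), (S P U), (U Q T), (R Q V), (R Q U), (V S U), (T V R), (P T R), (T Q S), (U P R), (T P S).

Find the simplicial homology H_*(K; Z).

Take the total order P < Q < R < S < T < U < V on the vertex set. Then K (dimension 2) consists of the simplices:

  0-simplices (7): P, Q, R, S, T, U, V
  1-simplices (18): PR, PS, PT, PU, QR, QS, QT, QU, QV, RT, RU, RV, ST, SU, SV, TU, TV, UV
  2-simplices (12): PRT, PRU, PST, PSU, QRU, QRV, QST, QSV, QTU, RTV, SUV, TUV

giving chain groups C_0 ≅ Z^7, C_1 ≅ Z^18, C_2 ≅ Z^12.

∂_1: C_1 → C_0 maps an edge to its endpoints' difference, ∂[p,q] = q − p. For instance
  ∂PT = T − P.
This gives a 7×18 integer matrix of rank 6; reducing to Smith normal form yields diagonal entries (1,1,1,1,1,1).

∂_2: C_2 → C_1 maps a triangle to the signed sum of its edges. For instance
  ∂TUV = UV − TV + TU,
  ∂RTV = TV − RV + RT.
The 18×12 boundary matrix has rank 12 and Smith normal form diag(1,1,1,1,1,1,1,1,1,1,1,2).

From H_k ≅ ker(∂_k) / im(∂_{k+1}) we obtain:

  H_0: rank C_0 − rank ∂_1 = 7 − 6 = 1, and the invariant factors of ∂_1 are all 1, so H_0 ≅ Z.
  H_1: rank ker ∂_1 − rank ∂_2 = (18 − 6) − 12 = 0, and ∂_2 has invariant factor 2 > 1, so H_1 ≅ Z/2.
  H_2: rank ker ∂_2 − rank ∂_3 = (12 − 12) − 0 = 0, and there is no ∂_3, so H_2 ≅ 0.

H_0 = Z,  H_1 = Z/2,  H_2 = 0.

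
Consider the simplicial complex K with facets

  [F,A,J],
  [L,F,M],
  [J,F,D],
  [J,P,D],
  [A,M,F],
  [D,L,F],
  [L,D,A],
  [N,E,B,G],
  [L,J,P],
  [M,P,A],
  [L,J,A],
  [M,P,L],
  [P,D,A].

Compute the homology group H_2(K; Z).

Take the total order A < B < D < E < F < G < J < L < M < N < P on the vertex set. Then K (dimension 3) consists of the simplices:

  0-simplices (11): A, B, D, E, F, G, J, L, M, N, P
  1-simplices (24): AD, AF, AJ, AL, AM, AP, BE, BG, BN, DF, DJ, DL, DP, EG, EN, FJ, FL, FM, GN, JL, JP, LM, LP, MP
  2-simplices (16): ADL, ADP, AFJ, AFM, AJL, AMP, BEG, BEN, BGN, DFJ, DFL, DJP, EGN, FLM, JLP, LMP
  3-simplices (1): BEGN

so the chain groups are C_0 ≅ Z^11, C_1 ≅ Z^24, C_2 ≅ Z^16, C_3 ≅ Z^1.

The boundary map ∂_1: C_1 → C_0 maps an edge to its endpoints' difference, ∂[p,q] = q − p.
As a 11×24 matrix over Z this has rank 9, with invariant factors (1,1,1,1,1,1,1,1,1).

Boundary ∂_2: C_2 → C_1 acts by ∂[p,q,r] = [q,r] − [p,r] + [p,q]. For instance
  ∂ADL = DL − AL + AD,
  ∂DJP = JP − DP + DJ.
As a 24×16 matrix over Z this has rank 15, with invariant factors (1,1,1,1,1,1,1,1,1,1,1,1,1,1,2).

The boundary map ∂_3: C_3 → C_2 sends each 3-simplex σ to the alternating sum Σ_i (−1)^i (σ with its i-th vertex removed). For instance
  ∂BEGN = EGN − BGN + BEN − BEG.
The 16×1 boundary matrix has rank 1 and Smith normal form diag(1).

From H_k ≅ ker(∂_k) / im(∂_{k+1}) we obtain:

  H_2: rank ker ∂_2 − rank ∂_3 = (16 − 15) − 1 = 0, and the invariant factors of ∂_3 are all 1, so H_2 = 0.

H_2 = 0.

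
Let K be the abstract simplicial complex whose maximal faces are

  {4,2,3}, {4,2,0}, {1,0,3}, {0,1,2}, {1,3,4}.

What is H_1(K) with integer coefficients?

K has 5 vertices, 10 edges, 5 triangles.
rank ∂_1 = 4, rank ∂_2 = 5 ⇒ b_1 = 10 − 4 − 5 = 1; all invariant factors of ∂_2 are 1 so no torsion. So H_1 ≅ Z.

H_1 = Z.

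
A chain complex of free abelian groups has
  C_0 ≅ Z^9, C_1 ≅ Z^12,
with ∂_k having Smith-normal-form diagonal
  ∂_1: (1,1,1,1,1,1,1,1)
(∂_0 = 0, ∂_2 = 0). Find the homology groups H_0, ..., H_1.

H_0 ≅ Z,  H_1 ≅ Z^4.

H_0: b_0 = 9 − 0 − 8 = 1; torsion from ∂_1 factors > 1: none. So H_0 ≅ Z.
H_1: b_1 = 12 − 8 − 0 = 4; torsion from ∂_2 factors > 1: none. So H_1 ≅ Z^4.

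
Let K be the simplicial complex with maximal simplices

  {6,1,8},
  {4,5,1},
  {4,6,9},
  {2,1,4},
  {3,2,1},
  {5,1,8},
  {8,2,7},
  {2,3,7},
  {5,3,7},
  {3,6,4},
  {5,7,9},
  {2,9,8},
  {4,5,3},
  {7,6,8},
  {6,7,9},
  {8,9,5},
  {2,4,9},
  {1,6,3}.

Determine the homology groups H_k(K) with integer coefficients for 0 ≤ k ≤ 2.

H_0 ≅ Z,  H_1 ≅ Z ⊕ Z/2,  H_2 = 0.

Take the total order 1 < 2 < 3 < 4 < 5 < 6 < 7 < 8 < 9 on the vertex set. Then K (dimension 2) consists of the simplices:

  0-simplices (9): [1], [2], [3], [4], [5], [6], [7], [8], [9]
  1-simplices (27): (27 of them)
  2-simplices (18): [1,2,3], [1,2,4], [1,3,6], [1,4,5], [1,5,8], [1,6,8], [2,3,7], [2,4,9], [2,7,8], [2,8,9], [3,4,5], [3,4,6], [3,5,7], [4,6,9], [5,7,9], [5,8,9], [6,7,8], [6,7,9]

so the chain groups are C_0 ≅ Z^9, C_1 ≅ Z^27, C_2 ≅ Z^18.

The boundary map ∂_1: C_1 → C_0 is given by ∂[p,q] = [q] − [p].
This gives a 9×27 integer matrix of rank 8; reducing to Smith normal form yields diagonal entries (1,1,1,1,1,1,1,1).

The boundary map ∂_2: C_2 → C_1 acts by ∂[p,q,r] = [q,r] − [p,r] + [p,q]. For instance
  ∂[6,7,9] = [7,9] − [6,9] + [6,7],
  ∂[1,4,5] = [4,5] − [1,5] + [1,4].
As a 27×18 matrix over Z this has rank 18, with invariant factors (1,1,1,1,1,1,1,1,1,1,1,1,1,1,1,1,1,2).

Computing H_k = (kernel of ∂_k) / (image of ∂_{k+1}):

  H_0: rank C_0 − rank ∂_1 = 9 − 8 = 1, and the invariant factors of ∂_1 are all 1, so H_0 = Z.
  H_1: rank ker ∂_1 − rank ∂_2 = (27 − 8) − 18 = 1, and ∂_2 has invariant factor 2 > 1, so H_1 = Z ⊕ Z/2.
  H_2: rank ker ∂_2 − rank ∂_3 = (18 − 18) − 0 = 0, and there is no ∂_3, so H_2 = 0.

As a check, the Euler characteristic is 9 − 27 + 18 = 0, which agrees with 1 − 1 + 0 = 0.
(K is a triangulation of the Klein bottle.)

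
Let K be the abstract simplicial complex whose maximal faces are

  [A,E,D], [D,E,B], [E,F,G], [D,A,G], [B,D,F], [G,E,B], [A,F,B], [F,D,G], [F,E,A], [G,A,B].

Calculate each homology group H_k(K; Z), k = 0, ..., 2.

Take the total order A < B < D < E < F < G on the vertex set. Then K (dimension 2) consists of the simplices:

  0-simplices (6): A, B, D, E, F, G
  1-simplices (15): AB, AD, AE, AF, AG, BD, BE, BF, BG, DE, DF, DG, EF, EG, FG
  2-simplices (10): ABF, ABG, ADE, ADG, AEF, BDE, BDF, BEG, DFG, EFG

so the chain groups are C_0 ≅ Z^6, C_1 ≅ Z^15, C_2 ≅ Z^10.

∂_1: C_1 → C_0 maps an edge to its endpoints' difference, ∂[p,q] = q − p. For instance
  ∂BE = E − B.
The 6×15 boundary matrix has rank 5 and Smith normal form diag(1,1,1,1,1).

∂_2: C_2 → C_1 maps a triangle to the signed sum of its edges. For instance
  ∂AEF = EF − AF + AE,
  ∂ABG = BG − AG + AB.
This gives a 15×10 integer matrix of rank 10; reducing to Smith normal form yields diagonal entries (1,1,1,1,1,1,1,1,1,2).

From H_k ≅ ker(∂_k) / im(∂_{k+1}) we obtain:

  H_0: rank C_0 − rank ∂_1 = 6 − 5 = 1, and the invariant factors of ∂_1 are all 1, so H_0 ≅ Z.
  H_1: rank ker ∂_1 − rank ∂_2 = (15 − 5) − 10 = 0, and ∂_2 has invariant factor 2 > 1, so H_1 ≅ Z/2Z.
  H_2: rank ker ∂_2 − rank ∂_3 = (10 − 10) − 0 = 0, and there is no ∂_3, so H_2 ≅ 0.

As a check, the Euler characteristic is 6 − 15 + 10 = 1, which agrees with 1 − 0 + 0 = 1.

H_0 = Z,  H_1 = Z/2Z,  H_2 = 0.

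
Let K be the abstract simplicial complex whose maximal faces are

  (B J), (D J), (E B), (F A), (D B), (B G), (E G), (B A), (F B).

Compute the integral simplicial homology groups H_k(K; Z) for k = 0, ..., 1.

K has 7 vertices, 9 edges.
rank ∂_0 = 0, rank ∂_1 = 6 ⇒ b_0 = 7 − 0 − 6 = 1; all invariant factors of ∂_1 are 1 so no torsion. So H_0 = Z.
rank ∂_1 = 6, rank ∂_2 = 0 ⇒ b_1 = 9 − 6 − 0 = 3. So H_1 = Z^3.

H_0 = Z,  H_1 = Z^3.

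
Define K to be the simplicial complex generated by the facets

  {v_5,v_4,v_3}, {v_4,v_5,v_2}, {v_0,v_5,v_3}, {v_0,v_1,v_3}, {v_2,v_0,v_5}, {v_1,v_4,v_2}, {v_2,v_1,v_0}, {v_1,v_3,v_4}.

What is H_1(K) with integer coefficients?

H_1 ≅ 0.

K has 6 vertices, 12 edges, 8 triangles.
rank ∂_1 = 5, rank ∂_2 = 7 ⇒ b_1 = 12 − 5 − 7 = 0; all invariant factors of ∂_2 are 1 so no torsion. So H_1 = 0.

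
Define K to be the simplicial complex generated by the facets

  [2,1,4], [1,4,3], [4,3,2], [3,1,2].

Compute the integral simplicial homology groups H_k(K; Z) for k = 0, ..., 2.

H_0 = Z,  H_1 = 0,  H_2 = Z.

Fix the vertex order 1 < 2 < 3 < 4 and write every simplex with vertices in increasing order. Then dim K = 2 and the simplices of K are:

  0-simplices (4): [1], [2], [3], [4]
  1-simplices (6): [1,2], [1,3], [1,4], [2,3], [2,4], [3,4]
  2-simplices (4): [1,2,3], [1,2,4], [1,3,4], [2,3,4]

giving chain groups C_0 ≅ Z^4, C_1 ≅ Z^6, C_2 ≅ Z^4.

∂_1: C_1 → C_0 is given by ∂[p,q] = [q] − [p]. For instance
  ∂[2,3] = [3] − [2].
This gives a 4×6 integer matrix of rank 3; reducing to Smith normal form yields diagonal entries (1,1,1).

Boundary ∂_2: C_2 → C_1 sends each 2-simplex [p,q,r] to [q,r] − [p,r] + [p,q]. For instance
  ∂[1,3,4] = [3,4] − [1,4] + [1,3],
  ∂[1,2,4] = [2,4] − [1,4] + [1,2].
The 6×4 boundary matrix has rank 3 and Smith normal form diag(1,1,1).

Now H_k = ker ∂_k / im ∂_{k+1}, so:

  H_0: rank C_0 − rank ∂_1 = 4 − 3 = 1, and the invariant factors of ∂_1 are all 1, so H_0 = Z.
  H_1: rank ker ∂_1 − rank ∂_2 = (6 − 3) − 3 = 0, and the invariant factors of ∂_2 are all 1, so H_1 = 0.
  H_2: rank ker ∂_2 − rank ∂_3 = (4 − 3) − 0 = 1, and there is no ∂_3, so H_2 = Z.

(K is a triangulation of the 2-sphere S^2.)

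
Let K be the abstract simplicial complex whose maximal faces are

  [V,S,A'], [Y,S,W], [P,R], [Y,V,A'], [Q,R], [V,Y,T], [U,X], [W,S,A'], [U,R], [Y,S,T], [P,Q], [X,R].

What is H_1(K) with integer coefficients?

Order the vertices as P < Q < R < S < T < U < V < W < X < Y < A'. Listing each simplex with vertices in this order, K has dimension 2 with simplices:

  0-simplices (11): [P], [Q], [R], [S], [T], [U], [V], [W], [X], [Y], [A']
  1-simplices (18): [P,Q], [P,R], [Q,R], [R,U], [R,X], [S,T], [S,V], [S,W], [S,Y], [S,A'], [T,V], [T,Y], [U,X], [V,Y], [V,A'], [W,Y], [W,A'], [Y,A']
  2-simplices (6): [S,T,Y], [S,V,A'], [S,W,Y], [S,W,A'], [T,V,Y], [V,Y,A']

giving chain groups C_0 ≅ Z^11, C_1 ≅ Z^18, C_2 ≅ Z^6.

The boundary map ∂_1: C_1 → C_0 is given by ∂[p,q] = [q] − [p]. For instance
  ∂[S,V] = [V] − [S].
The resulting 11×18 matrix has rank 9, and its Smith normal form has invariant factors (1,1,1,1,1,1,1,1,1).

∂_2: C_2 → C_1 maps a triangle to the signed sum of its edges. For instance
  ∂[V,Y,A'] = [Y,A'] − [V,A'] + [V,Y],
  ∂[S,T,Y] = [T,Y] − [S,Y] + [S,T].
The resulting 18×6 matrix has rank 6, and its Smith normal form has invariant factors (1,1,1,1,1,1).

From H_k ≅ ker(∂_k) / im(∂_{k+1}) we obtain:

  H_1: rank ker ∂_1 − rank ∂_2 = (18 − 9) − 6 = 3, and the invariant factors of ∂_2 are all 1, so H_1 = Z^3.

H_1 ≅ Z^3.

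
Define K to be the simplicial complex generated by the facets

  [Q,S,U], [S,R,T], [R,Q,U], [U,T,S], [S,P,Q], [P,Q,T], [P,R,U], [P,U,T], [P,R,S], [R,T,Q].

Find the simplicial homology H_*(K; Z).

We work with the vertex ordering P < Q < R < S < T < U. The simplices of K, each written with vertices in increasing order, are:

  0-simplices (6): P, Q, R, S, T, U
  1-simplices (15): PQ, PR, PS, PT, PU, QR, QS, QT, QU, RS, RT, RU, ST, SU, TU
  2-simplices (10): PQS, PQT, PRS, PRU, PTU, QRT, QRU, QSU, RST, STU

giving chain groups C_0 ≅ Z^6, C_1 ≅ Z^15, C_2 ≅ Z^10.

∂_1: C_1 → C_0 maps an edge to its endpoints' difference, ∂[p,q] = q − p.
This gives a 6×15 integer matrix of rank 5; reducing to Smith normal form yields diagonal entries (1,1,1,1,1).

∂_2: C_2 → C_1 maps a triangle to the signed sum of its edges. For instance
  ∂PQS = QS − PS + PQ,
  ∂QRT = RT − QT + QR.
The resulting 15×10 matrix has rank 10, and its Smith normal form has invariant factors (1,1,1,1,1,1,1,1,1,2).

Computing H_k = (kernel of ∂_k) / (image of ∂_{k+1}):

  H_0: rank C_0 − rank ∂_1 = 6 − 5 = 1, and the invariant factors of ∂_1 are all 1, so H_0 ≅ Z.
  H_1: rank ker ∂_1 − rank ∂_2 = (15 − 5) − 10 = 0, and ∂_2 has invariant factor 2 > 1, so H_1 ≅ Z_2.
  H_2: rank ker ∂_2 − rank ∂_3 = (10 − 10) − 0 = 0, and there is no ∂_3, so H_2 ≅ 0.

As a check, the Euler characteristic is 6 − 15 + 10 = 1, which agrees with 1 − 0 + 0 = 1.

H_0 ≅ Z,  H_1 ≅ Z_2,  H_2 = 0.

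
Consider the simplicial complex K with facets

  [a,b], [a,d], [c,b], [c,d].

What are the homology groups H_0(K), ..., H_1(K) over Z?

Take the total order a < b < c < d on the vertex set. Then K (dimension 1) consists of the simplices:

  0-simplices (4): a, b, c, d
  1-simplices (4): ab, ad, bc, cd

Hence C_0 ≅ Z^4, C_1 ≅ Z^4.

∂_1: C_1 → C_0 is given by ∂[p,q] = [q] − [p]. For instance
  ∂bc = c − b.
This gives a 4×4 integer matrix of rank 3; reducing to Smith normal form yields diagonal entries (1,1,1).

Reading off H_k = ker ∂_k / im ∂_{k+1}:

  H_0: rank C_0 − rank ∂_1 = 4 − 3 = 1, and the invariant factors of ∂_1 are all 1, so H_0 ≅ Z.
  H_1: rank ker ∂_1 − rank ∂_2 = (4 − 3) − 0 = 1, and there is no ∂_2, so H_1 ≅ Z.

H_0 = Z,  H_1 = Z.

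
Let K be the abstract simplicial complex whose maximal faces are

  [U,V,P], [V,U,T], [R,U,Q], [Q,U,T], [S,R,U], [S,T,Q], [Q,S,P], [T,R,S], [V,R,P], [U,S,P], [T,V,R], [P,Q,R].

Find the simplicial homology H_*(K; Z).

H_0 = Z,  H_1 = Z/2,  H_2 = 0.

We work with the vertex ordering P < Q < R < S < T < U < V. The simplices of K, each written with vertices in increasing order, are:

  0-simplices (7): P, Q, R, S, T, U, V
  1-simplices (18): PQ, PR, PS, PU, PV, QR, QS, QT, QU, RS, RT, RU, RV, ST, SU, TU, TV, UV
  2-simplices (12): PQR, PQS, PRV, PSU, PUV, QRU, QST, QTU, RST, RSU, RTV, TUV

Hence C_0 ≅ Z^7, C_1 ≅ Z^18, C_2 ≅ Z^12.

Boundary ∂_1: C_1 → C_0 is given by ∂[p,q] = [q] − [p]. For instance
  ∂QU = U − Q.
This gives a 7×18 integer matrix of rank 6; reducing to Smith normal form yields diagonal entries (1,1,1,1,1,1).

Boundary ∂_2: C_2 → C_1 acts by ∂[p,q,r] = [q,r] − [p,r] + [p,q]. For instance
  ∂PSU = SU − PU + PS,
  ∂RTV = TV − RV + RT.
This gives a 18×12 integer matrix of rank 12; reducing to Smith normal form yields diagonal entries (1,1,1,1,1,1,1,1,1,1,1,2).

Now H_k = ker ∂_k / im ∂_{k+1}, so:

  H_0: rank C_0 − rank ∂_1 = 7 − 6 = 1, and the invariant factors of ∂_1 are all 1, so H_0 ≅ Z.
  H_1: rank ker ∂_1 − rank ∂_2 = (18 − 6) − 12 = 0, and ∂_2 has invariant factor 2 > 1, so H_1 ≅ Z/2.
  H_2: rank ker ∂_2 − rank ∂_3 = (12 − 12) − 0 = 0, and there is no ∂_3, so H_2 ≅ 0.

As a check, the Euler characteristic is 7 − 18 + 12 = 1, which agrees with 1 − 0 + 0 = 1.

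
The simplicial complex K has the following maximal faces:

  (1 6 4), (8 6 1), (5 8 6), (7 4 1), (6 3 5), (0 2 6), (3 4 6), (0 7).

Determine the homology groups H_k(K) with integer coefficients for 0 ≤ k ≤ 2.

Order the vertices as 0 < 1 < 2 < 3 < 4 < 5 < 6 < 7 < 8. Listing each simplex with vertices in this order, K has dimension 2 with simplices:

  0-simplices (9): [0], [1], [2], [3], [4], [5], [6], [7], [8]
  1-simplices (16): [0,2], [0,6], [0,7], [1,4], [1,6], [1,7], [1,8], [2,6], [3,4], [3,5], [3,6], [4,6], [4,7], [5,6], [5,8], [6,8]
  2-simplices (7): [0,2,6], [1,4,6], [1,4,7], [1,6,8], [3,4,6], [3,5,6], [5,6,8]

giving chain groups C_0 ≅ Z^9, C_1 ≅ Z^16, C_2 ≅ Z^7.

∂_1: C_1 → C_0 is given by ∂[p,q] = [q] − [p]. For instance
  ∂[0,6] = [6] − [0].
The 9×16 boundary matrix has rank 8 and Smith normal form diag(1,1,1,1,1,1,1,1).

Boundary ∂_2: C_2 → C_1 acts by ∂[p,q,r] = [q,r] − [p,r] + [p,q]. For instance
  ∂[1,4,6] = [4,6] − [1,6] + [1,4],
  ∂[3,4,6] = [4,6] − [3,6] + [3,4].
This gives a 16×7 integer matrix of rank 7; reducing to Smith normal form yields diagonal entries (1,1,1,1,1,1,1).

From H_k ≅ ker(∂_k) / im(∂_{k+1}) we obtain:

  H_0: rank C_0 − rank ∂_1 = 9 − 8 = 1, and the invariant factors of ∂_1 are all 1, so H_0 = Z.
  H_1: rank ker ∂_1 − rank ∂_2 = (16 − 8) − 7 = 1, and the invariant factors of ∂_2 are all 1, so H_1 = Z.
  H_2: rank ker ∂_2 − rank ∂_3 = (7 − 7) − 0 = 0, and there is no ∂_3, so H_2 = 0.

As a check, the Euler characteristic is 9 − 16 + 7 = 0, which agrees with 1 − 1 + 0 = 0.

H_0 ≅ Z,  H_1 ≅ Z,  H_2 = 0.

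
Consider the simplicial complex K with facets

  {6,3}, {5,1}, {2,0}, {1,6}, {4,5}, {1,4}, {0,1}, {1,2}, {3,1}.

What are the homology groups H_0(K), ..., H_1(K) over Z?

Order the vertices as 0 < 1 < 2 < 3 < 4 < 5 < 6. Listing each simplex with vertices in this order, K has dimension 1 with simplices:

  0-simplices (7): [0], [1], [2], [3], [4], [5], [6]
  1-simplices (9): [0,1], [0,2], [1,2], [1,3], [1,4], [1,5], [1,6], [3,6], [4,5]

giving chain groups C_0 ≅ Z^7, C_1 ≅ Z^9.

∂_1: C_1 → C_0 maps an edge to its endpoints' difference, ∂[p,q] = q − p. For instance
  ∂[1,3] = [3] − [1].
The resulting 7×9 matrix has rank 6, and its Smith normal form has invariant factors (1,1,1,1,1,1).

Computing H_k = (kernel of ∂_k) / (image of ∂_{k+1}):

  H_0: rank C_0 − rank ∂_1 = 7 − 6 = 1, and the invariant factors of ∂_1 are all 1, so H_0 = Z.
  H_1: rank ker ∂_1 − rank ∂_2 = (9 − 6) − 0 = 3, and there is no ∂_2, so H_1 = Z^3.

H_0 ≅ Z,  H_1 ≅ Z^3.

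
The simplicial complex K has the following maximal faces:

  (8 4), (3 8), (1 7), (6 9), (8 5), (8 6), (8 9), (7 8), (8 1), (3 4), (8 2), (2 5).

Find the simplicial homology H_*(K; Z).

We work with the vertex ordering 1 < 2 < 3 < 4 < 5 < 6 < 7 < 8 < 9. The simplices of K, each written with vertices in increasing order, are:

  0-simplices (9): [1], [2], [3], [4], [5], [6], [7], [8], [9]
  1-simplices (12): [1,7], [1,8], [2,5], [2,8], [3,4], [3,8], [4,8], [5,8], [6,8], [6,9], [7,8], [8,9]

giving chain groups C_0 ≅ Z^9, C_1 ≅ Z^12.

Boundary ∂_1: C_1 → C_0 maps an edge to its endpoints' difference, ∂[p,q] = q − p. For instance
  ∂[6,8] = [8] − [6].
The 9×12 boundary matrix has rank 8 and Smith normal form diag(1,1,1,1,1,1,1,1).

Now H_k = ker ∂_k / im ∂_{k+1}, so:

  H_0: rank C_0 − rank ∂_1 = 9 − 8 = 1, and the invariant factors of ∂_1 are all 1, so H_0 ≅ Z.
  H_1: rank ker ∂_1 − rank ∂_2 = (12 − 8) − 0 = 4, and there is no ∂_2, so H_1 ≅ Z^4.

H_0 ≅ Z,  H_1 ≅ Z^4.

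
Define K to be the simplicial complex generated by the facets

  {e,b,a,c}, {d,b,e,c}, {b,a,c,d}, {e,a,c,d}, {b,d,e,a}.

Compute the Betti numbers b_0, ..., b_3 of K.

Fix the vertex order a < b < c < d < e and write every simplex with vertices in increasing order. Then dim K = 3 and the simplices of K are:

  0-simplices (5): a, b, c, d, e
  1-simplices (10): ab, ac, ad, ae, bc, bd, be, cd, ce, de
  2-simplices (10): abc, abd, abe, acd, ace, ade, bcd, bce, bde, cde
  3-simplices (5): abcd, abce, abde, acde, bcde

so the chain groups are C_0 ≅ Z^5, C_1 ≅ Z^10, C_2 ≅ Z^10, C_3 ≅ Z^5.

∂_1: C_1 → C_0 sends each edge [p,q] (with p < q) to q − p. For instance
  ∂ad = d − a.
The resulting 5×10 matrix has rank 4, and its Smith normal form has invariant factors (1,1,1,1).

∂_2: C_2 → C_1 sends each 2-simplex [p,q,r] to [q,r] − [p,r] + [p,q]. For instance
  ∂acd = cd − ad + ac,
  ∂abd = bd − ad + ab.
The resulting 10×10 matrix has rank 6, and its Smith normal form has invariant factors (1,1,1,1,1,1).

Boundary ∂_3: C_3 → C_2 sends each 3-simplex σ to the alternating sum Σ_i (−1)^i (σ with its i-th vertex removed). For instance
  ∂bcde = cde − bde + bce − bcd,
  ∂abcd = bcd − acd + abd − abc.
As a 10×5 matrix over Z this has rank 4, with invariant factors (1,1,1,1).

From H_k ≅ ker(∂_k) / im(∂_{k+1}) we obtain:

  H_0: rank C_0 − rank ∂_1 = 5 − 4 = 1, and the invariant factors of ∂_1 are all 1, so H_0 ≅ Z.
  H_1: rank ker ∂_1 − rank ∂_2 = (10 − 4) − 6 = 0, and the invariant factors of ∂_2 are all 1, so H_1 ≅ 0.
  H_2: rank ker ∂_2 − rank ∂_3 = (10 − 6) − 4 = 0, and the invariant factors of ∂_3 are all 1, so H_2 ≅ 0.
  H_3: rank ker ∂_3 − rank ∂_4 = (5 − 4) − 0 = 1, and there is no ∂_4, so H_3 ≅ Z.

Hence the Betti numbers are b_0 = 1, b_1 = 0, b_2 = 0, b_3 = 1.

b_0 = 1, b_1 = 0, b_2 = 0, b_3 = 1.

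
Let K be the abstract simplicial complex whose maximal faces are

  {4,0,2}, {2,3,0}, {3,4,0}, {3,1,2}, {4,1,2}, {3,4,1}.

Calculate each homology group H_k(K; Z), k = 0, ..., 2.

Fix the vertex order 0 < 1 < 2 < 3 < 4 and write every simplex with vertices in increasing order. Then dim K = 2 and the simplices of K are:

  0-simplices (5): [0], [1], [2], [3], [4]
  1-simplices (9): [0,2], [0,3], [0,4], [1,2], [1,3], [1,4], [2,3], [2,4], [3,4]
  2-simplices (6): [0,2,3], [0,2,4], [0,3,4], [1,2,3], [1,2,4], [1,3,4]

giving chain groups C_0 ≅ Z^5, C_1 ≅ Z^9, C_2 ≅ Z^6.

Boundary ∂_1: C_1 → C_0 is given by ∂[p,q] = [q] − [p]. For instance
  ∂[0,4] = [4] − [0].
As a 5×9 matrix over Z this has rank 4, with invariant factors (1,1,1,1).

The boundary map ∂_2: C_2 → C_1 acts by ∂[p,q,r] = [q,r] − [p,r] + [p,q]. For instance
  ∂[0,2,3] = [2,3] − [0,3] + [0,2],
  ∂[1,2,4] = [2,4] − [1,4] + [1,2].
As a 9×6 matrix over Z this has rank 5, with invariant factors (1,1,1,1,1).

Now H_k = ker ∂_k / im ∂_{k+1}, so:

  H_0: rank C_0 − rank ∂_1 = 5 − 4 = 1, and the invariant factors of ∂_1 are all 1, so H_0 ≅ Z.
  H_1: rank ker ∂_1 − rank ∂_2 = (9 − 4) − 5 = 0, and the invariant factors of ∂_2 are all 1, so H_1 ≅ 0.
  H_2: rank ker ∂_2 − rank ∂_3 = (6 − 5) − 0 = 1, and there is no ∂_3, so H_2 ≅ Z.

H_0 ≅ Z,  H_1 = 0,  H_2 ≅ Z.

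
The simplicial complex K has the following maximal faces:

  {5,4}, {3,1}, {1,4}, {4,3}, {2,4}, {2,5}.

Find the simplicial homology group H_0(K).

We work with the vertex ordering 1 < 2 < 3 < 4 < 5. The simplices of K, each written with vertices in increasing order, are:

  0-simplices (5): [1], [2], [3], [4], [5]
  1-simplices (6): [1,3], [1,4], [2,4], [2,5], [3,4], [4,5]

Hence C_0 ≅ Z^5, C_1 ≅ Z^6.

The boundary map ∂_1: C_1 → C_0 sends each edge [p,q] (with p < q) to q − p. For instance
  ∂[4,5] = [5] − [4].
The resulting 5×6 matrix has rank 4, and its Smith normal form has invariant factors (1,1,1,1).

Now H_k = ker ∂_k / im ∂_{k+1}, so:

  H_0: rank C_0 − rank ∂_1 = 5 − 4 = 1, and the invariant factors of ∂_1 are all 1, so H_0 ≅ Z.

H_0 = Z.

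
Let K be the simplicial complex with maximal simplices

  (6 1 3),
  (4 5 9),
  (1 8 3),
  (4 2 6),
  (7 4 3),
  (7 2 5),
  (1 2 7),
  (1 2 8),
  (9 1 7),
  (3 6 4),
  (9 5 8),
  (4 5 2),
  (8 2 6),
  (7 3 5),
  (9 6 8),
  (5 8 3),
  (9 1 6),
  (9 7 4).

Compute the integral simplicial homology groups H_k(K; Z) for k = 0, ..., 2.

H_0 ≅ Z,  H_1 ≅ Z ⊕ Z/2,  H_2 = 0.

We work with the vertex ordering 1 < 2 < 3 < 4 < 5 < 6 < 7 < 8 < 9. The simplices of K, each written with vertices in increasing order, are:

  0-simplices (9): [1], [2], [3], [4], [5], [6], [7], [8], [9]
  1-simplices (27): (27 of them)
  2-simplices (18): [1,2,7], [1,2,8], [1,3,6], [1,3,8], [1,6,9], [1,7,9], [2,4,5], [2,4,6], [2,5,7], [2,6,8], [3,4,6], [3,4,7], [3,5,7], [3,5,8], [4,5,9], [4,7,9], [5,8,9], [6,8,9]

Hence C_0 ≅ Z^9, C_1 ≅ Z^27, C_2 ≅ Z^18.

∂_1: C_1 → C_0 sends each edge [p,q] (with p < q) to q − p.
As a 9×27 matrix over Z this has rank 8, with invariant factors (1,1,1,1,1,1,1,1).

The boundary map ∂_2: C_2 → C_1 sends each 2-simplex [p,q,r] to [q,r] − [p,r] + [p,q]. For instance
  ∂[3,4,6] = [4,6] − [3,6] + [3,4],
  ∂[1,3,6] = [3,6] − [1,6] + [1,3].
The resulting 27×18 matrix has rank 18, and its Smith normal form has invariant factors (1,1,1,1,1,1,1,1,1,1,1,1,1,1,1,1,1,2).

Reading off H_k = ker ∂_k / im ∂_{k+1}:

  H_0: rank C_0 − rank ∂_1 = 9 − 8 = 1, and the invariant factors of ∂_1 are all 1, so H_0 = Z.
  H_1: rank ker ∂_1 − rank ∂_2 = (27 − 8) − 18 = 1, and ∂_2 has invariant factor 2 > 1, so H_1 = Z ⊕ Z/2.
  H_2: rank ker ∂_2 − rank ∂_3 = (18 − 18) − 0 = 0, and there is no ∂_3, so H_2 = 0.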